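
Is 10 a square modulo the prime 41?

yes

Factor out 2: 10 = 2·5. Since 41 ≡ 1 (mod 8), (2/41) = +1. Now have (5/41).
5 ≡ 1 (mod 4), so quadratic reciprocity gives (5/41) = (41/5). Reduce: 41 ≡ 1 (mod 5). Now have (1/5).
(1/5) = 1. Collecting the sign factors: 1.
The Legendre symbol is 1, so x^2 ≡ 10 (mod 41) has solution.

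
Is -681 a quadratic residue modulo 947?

(-681/947)
  = (266/947)    [-681 ≡ 266 mod 947]
  = -(133/947)    [947 ≡ 3 mod 8 ⇒ (2/947) = -1]
  = -(947/133)    [QR: 133 ≡ 1 mod 4, sign kept]
  = -(16/133)    [947 ≡ 16 mod 133]
  = -(1/133)    [133 ≡ 5 mod 8 ⇒ (2/133)^4 = +1]
  = -1    [(1/133) = 1]
The Legendre symbol is -1, so x^2 ≡ -681 (mod 947) has no solution.

no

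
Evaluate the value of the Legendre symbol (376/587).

-1

Factor out 2: 376 = 2^3·47. Since 587 ≡ 3 (mod 8), (2/587) = -1, and (2/587)^3 = -1. Now have -(47/587).
Both 47 ≡ 3 and 587 ≡ 3 (mod 4), so reciprocity gives (47/587) = -(587/47). Reduce: 587 ≡ 23 (mod 47). Now have (23/47).
Both 23 ≡ 3 and 47 ≡ 3 (mod 4), so reciprocity gives (23/47) = -(47/23). Reduce: 47 ≡ 1 (mod 23). Now have -(1/23).
(1/23) = 1. Collecting the sign factors: -1.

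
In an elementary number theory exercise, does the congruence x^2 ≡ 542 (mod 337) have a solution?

no

Reduce the numerator: 542 ≡ 205 (mod 337), so (542/337) = (205/337).
205 ≡ 1 (mod 4), so quadratic reciprocity gives (205/337) = (337/205). Reduce: 337 ≡ 132 (mod 205). Now have (132/205).
Factor out 2: 132 = 2^2·33. Since 205 ≡ 5 (mod 8), (2/205) = -1, and (2/205)^2 = +1. Now have (33/205).
33 ≡ 1 (mod 4), so quadratic reciprocity gives (33/205) = (205/33). Reduce: 205 ≡ 7 (mod 33). Now have (7/33).
33 ≡ 1 (mod 4), so quadratic reciprocity gives (7/33) = (33/7). Reduce: 33 ≡ 5 (mod 7). Now have (5/7).
5 ≡ 1 (mod 4), so quadratic reciprocity gives (5/7) = (7/5). Reduce: 7 ≡ 2 (mod 5). Now have (2/5).
Factor out 2: 2 = 2. Since 5 ≡ 5 (mod 8), (2/5) = -1. Now have -(1/5).
(1/5) = 1. Collecting the sign factors: -1.
The Legendre symbol is -1, so x^2 ≡ 542 (mod 337) has no solution.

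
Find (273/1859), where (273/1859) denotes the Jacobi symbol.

(273/1859)
  = (1859/273)    [QR: 273 ≡ 1 mod 4, sign kept]
  = (221/273)    [1859 ≡ 221 mod 273]
  = (273/221)    [QR: 221 ≡ 1 mod 4, sign kept]
  = (52/221)    [273 ≡ 52 mod 221]
  = (13/221)    [221 ≡ 5 mod 8 ⇒ (2/221)^2 = +1]
  = (221/13)    [QR: 13 ≡ 1 mod 4, sign kept]
  = (0/13)    [221 ≡ 0 mod 13]
  = 0    [numerator 0, gcd > 1]

0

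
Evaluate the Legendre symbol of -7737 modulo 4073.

1

Pull out -1: (-7737|4073) = (-1|4073)·(7737|4073). Since 4073 ≡ 1 (mod 4), (-1|4073) = +1. Now have (7737|4073).
Reduce the numerator: 7737 ≡ 3664 (mod 4073), so (7737|4073) = (3664|4073).
Factor out 2: 3664 = 2^4·229. Since 4073 ≡ 1 (mod 8), (2|4073) = +1, and (2|4073)^4 = +1. Now have (229|4073).
229 ≡ 1 (mod 4), so quadratic reciprocity gives (229|4073) = (4073|229). Reduce: 4073 ≡ 180 (mod 229). Now have (180|229).
Factor out 2: 180 = 2^2·45. Since 229 ≡ 5 (mod 8), (2|229) = -1, and (2|229)^2 = +1. Now have (45|229).
45 ≡ 1 (mod 4), so quadratic reciprocity gives (45|229) = (229|45). Reduce: 229 ≡ 4 (mod 45). Now have (4|45).
Factor out 2: 4 = 2^2. Since 45 ≡ 5 (mod 8), (2|45) = -1, and (2|45)^2 = +1. Now have (1|45).
(1|45) = 1. Collecting the sign factors: 1.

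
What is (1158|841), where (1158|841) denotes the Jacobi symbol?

1

(1158|841)
  = (317|841)    [1158 ≡ 317 mod 841]
  = (841|317)    [QR: 317 ≡ 1 mod 4, sign kept]
  = (207|317)    [841 ≡ 207 mod 317]
  = (317|207)    [QR: 317 ≡ 1 mod 4, sign kept]
  = (110|207)    [317 ≡ 110 mod 207]
  = (55|207)    [207 ≡ 7 mod 8 ⇒ (2|207) = +1]
  = -(207|55)    [QR: both ≡ 3 mod 4, sign flips]
  = -(42|55)    [207 ≡ 42 mod 55]
  = -(21|55)    [55 ≡ 7 mod 8 ⇒ (2|55) = +1]
  = -(55|21)    [QR: 21 ≡ 1 mod 4, sign kept]
  = -(13|21)    [55 ≡ 13 mod 21]
  = -(21|13)    [QR: 13 ≡ 1 mod 4, sign kept]
  = -(8|13)    [21 ≡ 8 mod 13]
  = (1|13)    [13 ≡ 5 mod 8 ⇒ (2|13)^3 = -1]
  = 1    [(1|13) = 1]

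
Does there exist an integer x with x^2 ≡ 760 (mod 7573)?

(760|7573)
  = -(95|7573)    [7573 ≡ 5 mod 8 ⇒ (2|7573)^3 = -1]
  = -(7573|95)    [QR: 7573 ≡ 1 mod 4, sign kept]
  = -(68|95)    [7573 ≡ 68 mod 95]
  = -(17|95)    [95 ≡ 7 mod 8 ⇒ (2|95)^2 = +1]
  = -(95|17)    [QR: 17 ≡ 1 mod 4, sign kept]
  = -(10|17)    [95 ≡ 10 mod 17]
  = -(5|17)    [17 ≡ 1 mod 8 ⇒ (2|17) = +1]
  = -(17|5)    [QR: 5 ≡ 1 mod 4, sign kept]
  = -(2|5)    [17 ≡ 2 mod 5]
  = (1|5)    [5 ≡ 5 mod 8 ⇒ (2|5) = -1]
  = 1    [(1|5) = 1]
(760|7573) = 1, and 7573 is prime, so 760 is a quadratic residue mod 7573.

yes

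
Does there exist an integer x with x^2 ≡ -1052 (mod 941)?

Reduce the numerator: -1052 ≡ 830 (mod 941), so (-1052/941) = (830/941).
Factor out 2: 830 = 2·415. Since 941 ≡ 5 (mod 8), (2/941) = -1. Now have -(415/941).
941 ≡ 1 (mod 4), so quadratic reciprocity gives (415/941) = (941/415). Reduce: 941 ≡ 111 (mod 415). Now have -(111/415).
Both 111 ≡ 3 and 415 ≡ 3 (mod 4), so reciprocity gives (111/415) = -(415/111). Reduce: 415 ≡ 82 (mod 111). Now have (82/111).
Factor out 2: 82 = 2·41. Since 111 ≡ 7 (mod 8), (2/111) = +1. Now have (41/111).
41 ≡ 1 (mod 4), so quadratic reciprocity gives (41/111) = (111/41). Reduce: 111 ≡ 29 (mod 41). Now have (29/41).
29 ≡ 1 (mod 4), so quadratic reciprocity gives (29/41) = (41/29). Reduce: 41 ≡ 12 (mod 29). Now have (12/29).
Factor out 2: 12 = 2^2·3. Since 29 ≡ 5 (mod 8), (2/29) = -1, and (2/29)^2 = +1. Now have (3/29).
29 ≡ 1 (mod 4), so quadratic reciprocity gives (3/29) = (29/3). Reduce: 29 ≡ 2 (mod 3). Now have (2/3).
Factor out 2: 2 = 2. Since 3 ≡ 3 (mod 8), (2/3) = -1. Now have -(1/3).
(1/3) = 1. Collecting the sign factors: -1.
(-1052/941) = -1, and 941 is prime, so -1052 is not a quadratic residue mod 941.

no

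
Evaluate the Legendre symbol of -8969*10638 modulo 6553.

1

By multiplicativity, (-8969·10638/6553) = (-8969/6553)·(10638/6553).
First factor (-8969/6553):
(-8969/6553)
  = (8969/6553)    [6553 ≡ 1 mod 4 ⇒ (-1/6553) = +1]
  = (2416/6553)    [8969 ≡ 2416 mod 6553]
  = (151/6553)    [6553 ≡ 1 mod 8 ⇒ (2/6553)^4 = +1]
  = (6553/151)    [QR: 6553 ≡ 1 mod 4, sign kept]
  = (60/151)    [6553 ≡ 60 mod 151]
  = (15/151)    [151 ≡ 7 mod 8 ⇒ (2/151)^2 = +1]
  = -(151/15)    [QR: both ≡ 3 mod 4, sign flips]
  = -(1/15)    [151 ≡ 1 mod 15]
  = -1    [(1/15) = 1]
Second factor (10638/6553):
(10638/6553)
  = (4085/6553)    [10638 ≡ 4085 mod 6553]
  = (6553/4085)    [QR: 4085 ≡ 1 mod 4, sign kept]
  = (2468/4085)    [6553 ≡ 2468 mod 4085]
  = (617/4085)    [4085 ≡ 5 mod 8 ⇒ (2/4085)^2 = +1]
  = (4085/617)    [QR: 617 ≡ 1 mod 4, sign kept]
  = (383/617)    [4085 ≡ 383 mod 617]
  = (617/383)    [QR: 617 ≡ 1 mod 4, sign kept]
  = (234/383)    [617 ≡ 234 mod 383]
  = (117/383)    [383 ≡ 7 mod 8 ⇒ (2/383) = +1]
  = (383/117)    [QR: 117 ≡ 1 mod 4, sign kept]
  = (32/117)    [383 ≡ 32 mod 117]
  = -(1/117)    [117 ≡ 5 mod 8 ⇒ (2/117)^5 = -1]
  = -1    [(1/117) = 1]
Product: (-1)·(-1) = 1.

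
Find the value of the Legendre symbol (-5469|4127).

1

(-5469|4127)
  = (2785|4127)    [-5469 ≡ 2785 mod 4127]
  = (4127|2785)    [QR: 2785 ≡ 1 mod 4, sign kept]
  = (1342|2785)    [4127 ≡ 1342 mod 2785]
  = (671|2785)    [2785 ≡ 1 mod 8 ⇒ (2|2785) = +1]
  = (2785|671)    [QR: 2785 ≡ 1 mod 4, sign kept]
  = (101|671)    [2785 ≡ 101 mod 671]
  = (671|101)    [QR: 101 ≡ 1 mod 4, sign kept]
  = (65|101)    [671 ≡ 65 mod 101]
  = (101|65)    [QR: 65 ≡ 1 mod 4, sign kept]
  = (36|65)    [101 ≡ 36 mod 65]
  = (9|65)    [65 ≡ 1 mod 8 ⇒ (2|65)^2 = +1]
  = (65|9)    [QR: 9 ≡ 1 mod 4, sign kept]
  = (2|9)    [65 ≡ 2 mod 9]
  = (1|9)    [9 ≡ 1 mod 8 ⇒ (2|9) = +1]
  = 1    [(1|9) = 1]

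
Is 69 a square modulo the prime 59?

Reduce the numerator: 69 ≡ 10 (mod 59), so (69/59) = (10/59).
Factor out 2: 10 = 2·5. Since 59 ≡ 3 (mod 8), (2/59) = -1. Now have -(5/59).
5 ≡ 1 (mod 4), so quadratic reciprocity gives (5/59) = (59/5). Reduce: 59 ≡ 4 (mod 5). Now have -(4/5).
Factor out 2: 4 = 2^2. Since 5 ≡ 5 (mod 8), (2/5) = -1, and (2/5)^2 = +1. Now have -(1/5).
(1/5) = 1. Collecting the sign factors: -1.
(69/59) = -1, and 59 is prime, so 69 is not a quadratic residue mod 59.

no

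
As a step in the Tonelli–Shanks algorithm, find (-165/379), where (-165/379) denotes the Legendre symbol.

Reduce the numerator: -165 ≡ 214 (mod 379), so (-165/379) = (214/379).
Factor out 2: 214 = 2·107. Since 379 ≡ 3 (mod 8), (2/379) = -1. Now have -(107/379).
Both 107 ≡ 3 and 379 ≡ 3 (mod 4), so reciprocity gives (107/379) = -(379/107). Reduce: 379 ≡ 58 (mod 107). Now have (58/107).
Factor out 2: 58 = 2·29. Since 107 ≡ 3 (mod 8), (2/107) = -1. Now have -(29/107).
29 ≡ 1 (mod 4), so quadratic reciprocity gives (29/107) = (107/29). Reduce: 107 ≡ 20 (mod 29). Now have -(20/29).
Factor out 2: 20 = 2^2·5. Since 29 ≡ 5 (mod 8), (2/29) = -1, and (2/29)^2 = +1. Now have -(5/29).
5 ≡ 1 (mod 4), so quadratic reciprocity gives (5/29) = (29/5). Reduce: 29 ≡ 4 (mod 5). Now have -(4/5).
Factor out 2: 4 = 2^2. Since 5 ≡ 5 (mod 8), (2/5) = -1, and (2/5)^2 = +1. Now have -(1/5).
(1/5) = 1. Collecting the sign factors: -1.

-1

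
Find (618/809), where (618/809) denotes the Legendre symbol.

(618/809)
  = (309/809)    [809 ≡ 1 mod 8 ⇒ (2/809) = +1]
  = (809/309)    [QR: 309 ≡ 1 mod 4, sign kept]
  = (191/309)    [809 ≡ 191 mod 309]
  = (309/191)    [QR: 309 ≡ 1 mod 4, sign kept]
  = (118/191)    [309 ≡ 118 mod 191]
  = (59/191)    [191 ≡ 7 mod 8 ⇒ (2/191) = +1]
  = -(191/59)    [QR: both ≡ 3 mod 4, sign flips]
  = -(14/59)    [191 ≡ 14 mod 59]
  = (7/59)    [59 ≡ 3 mod 8 ⇒ (2/59) = -1]
  = -(59/7)    [QR: both ≡ 3 mod 4, sign flips]
  = -(3/7)    [59 ≡ 3 mod 7]
  = (7/3)    [QR: both ≡ 3 mod 4, sign flips]
  = (1/3)    [7 ≡ 1 mod 3]
  = 1    [(1/3) = 1]

1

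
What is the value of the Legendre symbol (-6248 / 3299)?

1

Reduce the numerator: -6248 ≡ 350 (mod 3299), so (-6248 / 3299) = (350 / 3299).
Factor out 2: 350 = 2·175. Since 3299 ≡ 3 (mod 8), (2 / 3299) = -1. Now have -(175 / 3299).
Both 175 ≡ 3 and 3299 ≡ 3 (mod 4), so reciprocity gives (175 / 3299) = -(3299 / 175). Reduce: 3299 ≡ 149 (mod 175). Now have (149 / 175).
149 ≡ 1 (mod 4), so quadratic reciprocity gives (149 / 175) = (175 / 149). Reduce: 175 ≡ 26 (mod 149). Now have (26 / 149).
Factor out 2: 26 = 2·13. Since 149 ≡ 5 (mod 8), (2 / 149) = -1. Now have -(13 / 149).
13 ≡ 1 (mod 4), so quadratic reciprocity gives (13 / 149) = (149 / 13). Reduce: 149 ≡ 6 (mod 13). Now have -(6 / 13).
Factor out 2: 6 = 2·3. Since 13 ≡ 5 (mod 8), (2 / 13) = -1. Now have (3 / 13).
13 ≡ 1 (mod 4), so quadratic reciprocity gives (3 / 13) = (13 / 3). Reduce: 13 ≡ 1 (mod 3). Now have (1 / 3).
(1 / 3) = 1. Collecting the sign factors: 1.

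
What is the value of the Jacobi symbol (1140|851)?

Reduce the numerator: 1140 ≡ 289 (mod 851), so (1140|851) = (289|851).
289 ≡ 1 (mod 4), so quadratic reciprocity gives (289|851) = (851|289). Reduce: 851 ≡ 273 (mod 289). Now have (273|289).
273 ≡ 1 (mod 4), so quadratic reciprocity gives (273|289) = (289|273). Reduce: 289 ≡ 16 (mod 273). Now have (16|273).
Factor out 2: 16 = 2^4. Since 273 ≡ 1 (mod 8), (2|273) = +1, and (2|273)^4 = +1. Now have (1|273).
(1|273) = 1. Collecting the sign factors: 1.

1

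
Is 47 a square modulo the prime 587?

yes

Both 47 ≡ 3 and 587 ≡ 3 (mod 4), so reciprocity gives (47/587) = -(587/47). Reduce: 587 ≡ 23 (mod 47). Now have -(23/47).
Both 23 ≡ 3 and 47 ≡ 3 (mod 4), so reciprocity gives (23/47) = -(47/23). Reduce: 47 ≡ 1 (mod 23). Now have (1/23).
(1/23) = 1. Collecting the sign factors: 1.
The Legendre symbol is 1, so x^2 ≡ 47 (mod 587) has solution.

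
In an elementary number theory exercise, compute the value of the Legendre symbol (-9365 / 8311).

-1

(-9365 / 8311)
  = (7257 / 8311)    [-9365 ≡ 7257 mod 8311]
  = (8311 / 7257)    [QR: 7257 ≡ 1 mod 4, sign kept]
  = (1054 / 7257)    [8311 ≡ 1054 mod 7257]
  = (527 / 7257)    [7257 ≡ 1 mod 8 ⇒ (2 / 7257) = +1]
  = (7257 / 527)    [QR: 7257 ≡ 1 mod 4, sign kept]
  = (406 / 527)    [7257 ≡ 406 mod 527]
  = (203 / 527)    [527 ≡ 7 mod 8 ⇒ (2 / 527) = +1]
  = -(527 / 203)    [QR: both ≡ 3 mod 4, sign flips]
  = -(121 / 203)    [527 ≡ 121 mod 203]
  = -(203 / 121)    [QR: 121 ≡ 1 mod 4, sign kept]
  = -(82 / 121)    [203 ≡ 82 mod 121]
  = -(41 / 121)    [121 ≡ 1 mod 8 ⇒ (2 / 121) = +1]
  = -(121 / 41)    [QR: 41 ≡ 1 mod 4, sign kept]
  = -(39 / 41)    [121 ≡ 39 mod 41]
  = -(41 / 39)    [QR: 41 ≡ 1 mod 4, sign kept]
  = -(2 / 39)    [41 ≡ 2 mod 39]
  = -(1 / 39)    [39 ≡ 7 mod 8 ⇒ (2 / 39) = +1]
  = -1    [(1 / 39) = 1]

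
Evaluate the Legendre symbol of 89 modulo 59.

(89/59)
  = (30/59)    [89 ≡ 30 mod 59]
  = -(15/59)    [59 ≡ 3 mod 8 ⇒ (2/59) = -1]
  = (59/15)    [QR: both ≡ 3 mod 4, sign flips]
  = (14/15)    [59 ≡ 14 mod 15]
  = (7/15)    [15 ≡ 7 mod 8 ⇒ (2/15) = +1]
  = -(15/7)    [QR: both ≡ 3 mod 4, sign flips]
  = -(1/7)    [15 ≡ 1 mod 7]
  = -1    [(1/7) = 1]

-1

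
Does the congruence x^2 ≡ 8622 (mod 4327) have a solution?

Reduce the numerator: 8622 ≡ 4295 (mod 4327), so (8622/4327) = (4295/4327).
Both 4295 ≡ 3 and 4327 ≡ 3 (mod 4), so reciprocity gives (4295/4327) = -(4327/4295). Reduce: 4327 ≡ 32 (mod 4295). Now have -(32/4295).
Factor out 2: 32 = 2^5. Since 4295 ≡ 7 (mod 8), (2/4295) = +1, and (2/4295)^5 = +1. Now have -(1/4295).
(1/4295) = 1. Collecting the sign factors: -1.
(8622/4327) = -1, and 4327 is prime, so 8622 is not a quadratic residue mod 4327.

no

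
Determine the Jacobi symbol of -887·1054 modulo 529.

By multiplicativity, (-887·1054/529) = (-887/529)·(1054/529).
First factor (-887/529):
(-887/529)
  = (171/529)    [-887 ≡ 171 mod 529]
  = (529/171)    [QR: 529 ≡ 1 mod 4, sign kept]
  = (16/171)    [529 ≡ 16 mod 171]
  = (1/171)    [171 ≡ 3 mod 8 ⇒ (2/171)^4 = +1]
  = 1    [(1/171) = 1]
Second factor (1054/529):
(1054/529)
  = (525/529)    [1054 ≡ 525 mod 529]
  = (529/525)    [QR: 525 ≡ 1 mod 4, sign kept]
  = (4/525)    [529 ≡ 4 mod 525]
  = (1/525)    [525 ≡ 5 mod 8 ⇒ (2/525)^2 = +1]
  = 1    [(1/525) = 1]
Product: (1)·(1) = 1.

1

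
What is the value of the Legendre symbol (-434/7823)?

1

(-434/7823)
  = -(434/7823)    [7823 ≡ 3 mod 4 ⇒ (-1/7823) = -1]
  = -(217/7823)    [7823 ≡ 7 mod 8 ⇒ (2/7823) = +1]
  = -(7823/217)    [QR: 217 ≡ 1 mod 4, sign kept]
  = -(11/217)    [7823 ≡ 11 mod 217]
  = -(217/11)    [QR: 217 ≡ 1 mod 4, sign kept]
  = -(8/11)    [217 ≡ 8 mod 11]
  = (1/11)    [11 ≡ 3 mod 8 ⇒ (2/11)^3 = -1]
  = 1    [(1/11) = 1]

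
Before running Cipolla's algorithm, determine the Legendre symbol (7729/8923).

(7729/8923)
  = (8923/7729)    [QR: 7729 ≡ 1 mod 4, sign kept]
  = (1194/7729)    [8923 ≡ 1194 mod 7729]
  = (597/7729)    [7729 ≡ 1 mod 8 ⇒ (2/7729) = +1]
  = (7729/597)    [QR: 597 ≡ 1 mod 4, sign kept]
  = (565/597)    [7729 ≡ 565 mod 597]
  = (597/565)    [QR: 565 ≡ 1 mod 4, sign kept]
  = (32/565)    [597 ≡ 32 mod 565]
  = -(1/565)    [565 ≡ 5 mod 8 ⇒ (2/565)^5 = -1]
  = -1    [(1/565) = 1]

-1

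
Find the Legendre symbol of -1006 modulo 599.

Reduce the numerator: -1006 ≡ 192 (mod 599), so (-1006/599) = (192/599).
Factor out 2: 192 = 2^6·3. Since 599 ≡ 7 (mod 8), (2/599) = +1, and (2/599)^6 = +1. Now have (3/599).
Both 3 ≡ 3 and 599 ≡ 3 (mod 4), so reciprocity gives (3/599) = -(599/3). Reduce: 599 ≡ 2 (mod 3). Now have -(2/3).
Factor out 2: 2 = 2. Since 3 ≡ 3 (mod 8), (2/3) = -1. Now have (1/3).
(1/3) = 1. Collecting the sign factors: 1.

1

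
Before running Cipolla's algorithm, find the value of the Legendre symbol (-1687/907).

Pull out -1: (-1687/907) = (-1/907)·(1687/907). Since 907 ≡ 3 (mod 4), (-1/907) = -1. Now have -(1687/907).
Reduce the numerator: 1687 ≡ 780 (mod 907), so (1687/907) = (780/907).
Factor out 2: 780 = 2^2·195. Since 907 ≡ 3 (mod 8), (2/907) = -1, and (2/907)^2 = +1. Now have -(195/907).
Both 195 ≡ 3 and 907 ≡ 3 (mod 4), so reciprocity gives (195/907) = -(907/195). Reduce: 907 ≡ 127 (mod 195). Now have (127/195).
Both 127 ≡ 3 and 195 ≡ 3 (mod 4), so reciprocity gives (127/195) = -(195/127). Reduce: 195 ≡ 68 (mod 127). Now have -(68/127).
Factor out 2: 68 = 2^2·17. Since 127 ≡ 7 (mod 8), (2/127) = +1, and (2/127)^2 = +1. Now have -(17/127).
17 ≡ 1 (mod 4), so quadratic reciprocity gives (17/127) = (127/17). Reduce: 127 ≡ 8 (mod 17). Now have -(8/17).
Factor out 2: 8 = 2^3. Since 17 ≡ 1 (mod 8), (2/17) = +1, and (2/17)^3 = +1. Now have -(1/17).
(1/17) = 1. Collecting the sign factors: -1.

-1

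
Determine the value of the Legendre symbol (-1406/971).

1

(-1406/971)
  = -(1406/971)    [971 ≡ 3 mod 4 ⇒ (-1/971) = -1]
  = -(435/971)    [1406 ≡ 435 mod 971]
  = (971/435)    [QR: both ≡ 3 mod 4, sign flips]
  = (101/435)    [971 ≡ 101 mod 435]
  = (435/101)    [QR: 101 ≡ 1 mod 4, sign kept]
  = (31/101)    [435 ≡ 31 mod 101]
  = (101/31)    [QR: 101 ≡ 1 mod 4, sign kept]
  = (8/31)    [101 ≡ 8 mod 31]
  = (1/31)    [31 ≡ 7 mod 8 ⇒ (2/31)^3 = +1]
  = 1    [(1/31) = 1]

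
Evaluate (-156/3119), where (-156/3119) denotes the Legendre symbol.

Reduce the numerator: -156 ≡ 2963 (mod 3119), so (-156/3119) = (2963/3119).
Both 2963 ≡ 3 and 3119 ≡ 3 (mod 4), so reciprocity gives (2963/3119) = -(3119/2963). Reduce: 3119 ≡ 156 (mod 2963). Now have -(156/2963).
Factor out 2: 156 = 2^2·39. Since 2963 ≡ 3 (mod 8), (2/2963) = -1, and (2/2963)^2 = +1. Now have -(39/2963).
Both 39 ≡ 3 and 2963 ≡ 3 (mod 4), so reciprocity gives (39/2963) = -(2963/39). Reduce: 2963 ≡ 38 (mod 39). Now have (38/39).
Factor out 2: 38 = 2·19. Since 39 ≡ 7 (mod 8), (2/39) = +1. Now have (19/39).
Both 19 ≡ 3 and 39 ≡ 3 (mod 4), so reciprocity gives (19/39) = -(39/19). Reduce: 39 ≡ 1 (mod 19). Now have -(1/19).
(1/19) = 1. Collecting the sign factors: -1.

-1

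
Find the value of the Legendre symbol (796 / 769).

1

Reduce the numerator: 796 ≡ 27 (mod 769), so (796 / 769) = (27 / 769).
769 ≡ 1 (mod 4), so quadratic reciprocity gives (27 / 769) = (769 / 27). Reduce: 769 ≡ 13 (mod 27). Now have (13 / 27).
13 ≡ 1 (mod 4), so quadratic reciprocity gives (13 / 27) = (27 / 13). Reduce: 27 ≡ 1 (mod 13). Now have (1 / 13).
(1 / 13) = 1. Collecting the sign factors: 1.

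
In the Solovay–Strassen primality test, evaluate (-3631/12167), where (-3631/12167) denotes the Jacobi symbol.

(-3631/12167)
  = -(3631/12167)    [12167 ≡ 3 mod 4 ⇒ (-1/12167) = -1]
  = (12167/3631)    [QR: both ≡ 3 mod 4, sign flips]
  = (1274/3631)    [12167 ≡ 1274 mod 3631]
  = (637/3631)    [3631 ≡ 7 mod 8 ⇒ (2/3631) = +1]
  = (3631/637)    [QR: 637 ≡ 1 mod 4, sign kept]
  = (446/637)    [3631 ≡ 446 mod 637]
  = -(223/637)    [637 ≡ 5 mod 8 ⇒ (2/637) = -1]
  = -(637/223)    [QR: 637 ≡ 1 mod 4, sign kept]
  = -(191/223)    [637 ≡ 191 mod 223]
  = (223/191)    [QR: both ≡ 3 mod 4, sign flips]
  = (32/191)    [223 ≡ 32 mod 191]
  = (1/191)    [191 ≡ 7 mod 8 ⇒ (2/191)^5 = +1]
  = 1    [(1/191) = 1]

1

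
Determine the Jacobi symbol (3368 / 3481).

1

(3368 / 3481)
  = (421 / 3481)    [3481 ≡ 1 mod 8 ⇒ (2 / 3481)^3 = +1]
  = (3481 / 421)    [QR: 421 ≡ 1 mod 4, sign kept]
  = (113 / 421)    [3481 ≡ 113 mod 421]
  = (421 / 113)    [QR: 113 ≡ 1 mod 4, sign kept]
  = (82 / 113)    [421 ≡ 82 mod 113]
  = (41 / 113)    [113 ≡ 1 mod 8 ⇒ (2 / 113) = +1]
  = (113 / 41)    [QR: 41 ≡ 1 mod 4, sign kept]
  = (31 / 41)    [113 ≡ 31 mod 41]
  = (41 / 31)    [QR: 41 ≡ 1 mod 4, sign kept]
  = (10 / 31)    [41 ≡ 10 mod 31]
  = (5 / 31)    [31 ≡ 7 mod 8 ⇒ (2 / 31) = +1]
  = (31 / 5)    [QR: 5 ≡ 1 mod 4, sign kept]
  = (1 / 5)    [31 ≡ 1 mod 5]
  = 1    [(1 / 5) = 1]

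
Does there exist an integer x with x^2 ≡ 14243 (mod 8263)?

(14243|8263)
  = (5980|8263)    [14243 ≡ 5980 mod 8263]
  = (1495|8263)    [8263 ≡ 7 mod 8 ⇒ (2|8263)^2 = +1]
  = -(8263|1495)    [QR: both ≡ 3 mod 4, sign flips]
  = -(788|1495)    [8263 ≡ 788 mod 1495]
  = -(197|1495)    [1495 ≡ 7 mod 8 ⇒ (2|1495)^2 = +1]
  = -(1495|197)    [QR: 197 ≡ 1 mod 4, sign kept]
  = -(116|197)    [1495 ≡ 116 mod 197]
  = -(29|197)    [197 ≡ 5 mod 8 ⇒ (2|197)^2 = +1]
  = -(197|29)    [QR: 29 ≡ 1 mod 4, sign kept]
  = -(23|29)    [197 ≡ 23 mod 29]
  = -(29|23)    [QR: 29 ≡ 1 mod 4, sign kept]
  = -(6|23)    [29 ≡ 6 mod 23]
  = -(3|23)    [23 ≡ 7 mod 8 ⇒ (2|23) = +1]
  = (23|3)    [QR: both ≡ 3 mod 4, sign flips]
  = (2|3)    [23 ≡ 2 mod 3]
  = -(1|3)    [3 ≡ 3 mod 8 ⇒ (2|3) = -1]
  = -1    [(1|3) = 1]
(14243|8263) = -1, and 8263 is prime, so 14243 is not a quadratic residue mod 8263.

no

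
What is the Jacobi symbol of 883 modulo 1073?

(883|1073)
  = (1073|883)    [QR: 1073 ≡ 1 mod 4, sign kept]
  = (190|883)    [1073 ≡ 190 mod 883]
  = -(95|883)    [883 ≡ 3 mod 8 ⇒ (2|883) = -1]
  = (883|95)    [QR: both ≡ 3 mod 4, sign flips]
  = (28|95)    [883 ≡ 28 mod 95]
  = (7|95)    [95 ≡ 7 mod 8 ⇒ (2|95)^2 = +1]
  = -(95|7)    [QR: both ≡ 3 mod 4, sign flips]
  = -(4|7)    [95 ≡ 4 mod 7]
  = -(1|7)    [7 ≡ 7 mod 8 ⇒ (2|7)^2 = +1]
  = -1    [(1|7) = 1]

-1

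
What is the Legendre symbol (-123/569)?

(-123/569)
  = (446/569)    [-123 ≡ 446 mod 569]
  = (223/569)    [569 ≡ 1 mod 8 ⇒ (2/569) = +1]
  = (569/223)    [QR: 569 ≡ 1 mod 4, sign kept]
  = (123/223)    [569 ≡ 123 mod 223]
  = -(223/123)    [QR: both ≡ 3 mod 4, sign flips]
  = -(100/123)    [223 ≡ 100 mod 123]
  = -(25/123)    [123 ≡ 3 mod 8 ⇒ (2/123)^2 = +1]
  = -(123/25)    [QR: 25 ≡ 1 mod 4, sign kept]
  = -(23/25)    [123 ≡ 23 mod 25]
  = -(25/23)    [QR: 25 ≡ 1 mod 4, sign kept]
  = -(2/23)    [25 ≡ 2 mod 23]
  = -(1/23)    [23 ≡ 7 mod 8 ⇒ (2/23) = +1]
  = -1    [(1/23) = 1]

-1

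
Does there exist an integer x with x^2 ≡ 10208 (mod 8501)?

Reduce the numerator: 10208 ≡ 1707 (mod 8501), so (10208/8501) = (1707/8501).
8501 ≡ 1 (mod 4), so quadratic reciprocity gives (1707/8501) = (8501/1707). Reduce: 8501 ≡ 1673 (mod 1707). Now have (1673/1707).
1673 ≡ 1 (mod 4), so quadratic reciprocity gives (1673/1707) = (1707/1673). Reduce: 1707 ≡ 34 (mod 1673). Now have (34/1673).
Factor out 2: 34 = 2·17. Since 1673 ≡ 1 (mod 8), (2/1673) = +1. Now have (17/1673).
17 ≡ 1 (mod 4), so quadratic reciprocity gives (17/1673) = (1673/17). Reduce: 1673 ≡ 7 (mod 17). Now have (7/17).
17 ≡ 1 (mod 4), so quadratic reciprocity gives (7/17) = (17/7). Reduce: 17 ≡ 3 (mod 7). Now have (3/7).
Both 3 ≡ 3 and 7 ≡ 3 (mod 4), so reciprocity gives (3/7) = -(7/3). Reduce: 7 ≡ 1 (mod 3). Now have -(1/3).
(1/3) = 1. Collecting the sign factors: -1.
The Legendre symbol is -1, so x^2 ≡ 10208 (mod 8501) has no solution.

no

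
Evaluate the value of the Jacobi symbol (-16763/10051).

Reduce the numerator: -16763 ≡ 3339 (mod 10051), so (-16763/10051) = (3339/10051).
Both 3339 ≡ 3 and 10051 ≡ 3 (mod 4), so reciprocity gives (3339/10051) = -(10051/3339). Reduce: 10051 ≡ 34 (mod 3339). Now have -(34/3339).
Factor out 2: 34 = 2·17. Since 3339 ≡ 3 (mod 8), (2/3339) = -1. Now have (17/3339).
17 ≡ 1 (mod 4), so quadratic reciprocity gives (17/3339) = (3339/17). Reduce: 3339 ≡ 7 (mod 17). Now have (7/17).
17 ≡ 1 (mod 4), so quadratic reciprocity gives (7/17) = (17/7). Reduce: 17 ≡ 3 (mod 7). Now have (3/7).
Both 3 ≡ 3 and 7 ≡ 3 (mod 4), so reciprocity gives (3/7) = -(7/3). Reduce: 7 ≡ 1 (mod 3). Now have -(1/3).
(1/3) = 1. Collecting the sign factors: -1.

-1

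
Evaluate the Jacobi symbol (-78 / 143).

(-78 / 143)
  = (65 / 143)    [-78 ≡ 65 mod 143]
  = (143 / 65)    [QR: 65 ≡ 1 mod 4, sign kept]
  = (13 / 65)    [143 ≡ 13 mod 65]
  = (65 / 13)    [QR: 13 ≡ 1 mod 4, sign kept]
  = (0 / 13)    [65 ≡ 0 mod 13]
  = 0    [numerator 0, gcd > 1]

0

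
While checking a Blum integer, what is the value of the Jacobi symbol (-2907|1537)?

(-2907|1537)
  = (2907|1537)    [1537 ≡ 1 mod 4 ⇒ (-1|1537) = +1]
  = (1370|1537)    [2907 ≡ 1370 mod 1537]
  = (685|1537)    [1537 ≡ 1 mod 8 ⇒ (2|1537) = +1]
  = (1537|685)    [QR: 685 ≡ 1 mod 4, sign kept]
  = (167|685)    [1537 ≡ 167 mod 685]
  = (685|167)    [QR: 685 ≡ 1 mod 4, sign kept]
  = (17|167)    [685 ≡ 17 mod 167]
  = (167|17)    [QR: 17 ≡ 1 mod 4, sign kept]
  = (14|17)    [167 ≡ 14 mod 17]
  = (7|17)    [17 ≡ 1 mod 8 ⇒ (2|17) = +1]
  = (17|7)    [QR: 17 ≡ 1 mod 4, sign kept]
  = (3|7)    [17 ≡ 3 mod 7]
  = -(7|3)    [QR: both ≡ 3 mod 4, sign flips]
  = -(1|3)    [7 ≡ 1 mod 3]
  = -1    [(1|3) = 1]

-1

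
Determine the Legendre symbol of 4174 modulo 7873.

1

Factor out 2: 4174 = 2·2087. Since 7873 ≡ 1 (mod 8), (2 / 7873) = +1. Now have (2087 / 7873).
7873 ≡ 1 (mod 4), so quadratic reciprocity gives (2087 / 7873) = (7873 / 2087). Reduce: 7873 ≡ 1612 (mod 2087). Now have (1612 / 2087).
Factor out 2: 1612 = 2^2·403. Since 2087 ≡ 7 (mod 8), (2 / 2087) = +1, and (2 / 2087)^2 = +1. Now have (403 / 2087).
Both 403 ≡ 3 and 2087 ≡ 3 (mod 4), so reciprocity gives (403 / 2087) = -(2087 / 403). Reduce: 2087 ≡ 72 (mod 403). Now have -(72 / 403).
Factor out 2: 72 = 2^3·9. Since 403 ≡ 3 (mod 8), (2 / 403) = -1, and (2 / 403)^3 = -1. Now have (9 / 403).
9 ≡ 1 (mod 4), so quadratic reciprocity gives (9 / 403) = (403 / 9). Reduce: 403 ≡ 7 (mod 9). Now have (7 / 9).
9 ≡ 1 (mod 4), so quadratic reciprocity gives (7 / 9) = (9 / 7). Reduce: 9 ≡ 2 (mod 7). Now have (2 / 7).
Factor out 2: 2 = 2. Since 7 ≡ 7 (mod 8), (2 / 7) = +1. Now have (1 / 7).
(1 / 7) = 1. Collecting the sign factors: 1.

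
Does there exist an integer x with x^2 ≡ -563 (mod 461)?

Reduce the numerator: -563 ≡ 359 (mod 461), so (-563|461) = (359|461).
461 ≡ 1 (mod 4), so quadratic reciprocity gives (359|461) = (461|359). Reduce: 461 ≡ 102 (mod 359). Now have (102|359).
Factor out 2: 102 = 2·51. Since 359 ≡ 7 (mod 8), (2|359) = +1. Now have (51|359).
Both 51 ≡ 3 and 359 ≡ 3 (mod 4), so reciprocity gives (51|359) = -(359|51). Reduce: 359 ≡ 2 (mod 51). Now have -(2|51).
Factor out 2: 2 = 2. Since 51 ≡ 3 (mod 8), (2|51) = -1. Now have (1|51).
(1|51) = 1. Collecting the sign factors: 1.
The Legendre symbol is 1, so x^2 ≡ -563 (mod 461) has solution.

yes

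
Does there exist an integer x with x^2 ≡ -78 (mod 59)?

Pull out -1: (-78/59) = (-1/59)·(78/59). Since 59 ≡ 3 (mod 4), (-1/59) = -1. Now have -(78/59).
Reduce the numerator: 78 ≡ 19 (mod 59), so (78/59) = (19/59).
Both 19 ≡ 3 and 59 ≡ 3 (mod 4), so reciprocity gives (19/59) = -(59/19). Reduce: 59 ≡ 2 (mod 19). Now have (2/19).
Factor out 2: 2 = 2. Since 19 ≡ 3 (mod 8), (2/19) = -1. Now have -(1/19).
(1/19) = 1. Collecting the sign factors: -1.
The Legendre symbol is -1, so x^2 ≡ -78 (mod 59) has no solution.

no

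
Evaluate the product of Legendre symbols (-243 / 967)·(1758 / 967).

By multiplicativity, (-243·1758 / 967) = (-243 / 967)·(1758 / 967).
First factor (-243 / 967):
(-243 / 967)
  = (724 / 967)    [-243 ≡ 724 mod 967]
  = (181 / 967)    [967 ≡ 7 mod 8 ⇒ (2 / 967)^2 = +1]
  = (967 / 181)    [QR: 181 ≡ 1 mod 4, sign kept]
  = (62 / 181)    [967 ≡ 62 mod 181]
  = -(31 / 181)    [181 ≡ 5 mod 8 ⇒ (2 / 181) = -1]
  = -(181 / 31)    [QR: 181 ≡ 1 mod 4, sign kept]
  = -(26 / 31)    [181 ≡ 26 mod 31]
  = -(13 / 31)    [31 ≡ 7 mod 8 ⇒ (2 / 31) = +1]
  = -(31 / 13)    [QR: 13 ≡ 1 mod 4, sign kept]
  = -(5 / 13)    [31 ≡ 5 mod 13]
  = -(13 / 5)    [QR: 5 ≡ 1 mod 4, sign kept]
  = -(3 / 5)    [13 ≡ 3 mod 5]
  = -(5 / 3)    [QR: 5 ≡ 1 mod 4, sign kept]
  = -(2 / 3)    [5 ≡ 2 mod 3]
  = (1 / 3)    [3 ≡ 3 mod 8 ⇒ (2 / 3) = -1]
  = 1    [(1 / 3) = 1]
Second factor (1758 / 967):
(1758 / 967)
  = (791 / 967)    [1758 ≡ 791 mod 967]
  = -(967 / 791)    [QR: both ≡ 3 mod 4, sign flips]
  = -(176 / 791)    [967 ≡ 176 mod 791]
  = -(11 / 791)    [791 ≡ 7 mod 8 ⇒ (2 / 791)^4 = +1]
  = (791 / 11)    [QR: both ≡ 3 mod 4, sign flips]
  = (10 / 11)    [791 ≡ 10 mod 11]
  = -(5 / 11)    [11 ≡ 3 mod 8 ⇒ (2 / 11) = -1]
  = -(11 / 5)    [QR: 5 ≡ 1 mod 4, sign kept]
  = -(1 / 5)    [11 ≡ 1 mod 5]
  = -1    [(1 / 5) = 1]
Product: (1)·(-1) = -1.

-1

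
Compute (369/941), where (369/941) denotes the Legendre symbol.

1

369 ≡ 1 (mod 4), so quadratic reciprocity gives (369/941) = (941/369). Reduce: 941 ≡ 203 (mod 369). Now have (203/369).
369 ≡ 1 (mod 4), so quadratic reciprocity gives (203/369) = (369/203). Reduce: 369 ≡ 166 (mod 203). Now have (166/203).
Factor out 2: 166 = 2·83. Since 203 ≡ 3 (mod 8), (2/203) = -1. Now have -(83/203).
Both 83 ≡ 3 and 203 ≡ 3 (mod 4), so reciprocity gives (83/203) = -(203/83). Reduce: 203 ≡ 37 (mod 83). Now have (37/83).
37 ≡ 1 (mod 4), so quadratic reciprocity gives (37/83) = (83/37). Reduce: 83 ≡ 9 (mod 37). Now have (9/37).
9 ≡ 1 (mod 4), so quadratic reciprocity gives (9/37) = (37/9). Reduce: 37 ≡ 1 (mod 9). Now have (1/9).
(1/9) = 1. Collecting the sign factors: 1.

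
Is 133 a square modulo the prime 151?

133 ≡ 1 (mod 4), so quadratic reciprocity gives (133/151) = (151/133). Reduce: 151 ≡ 18 (mod 133). Now have (18/133).
Factor out 2: 18 = 2·9. Since 133 ≡ 5 (mod 8), (2/133) = -1. Now have -(9/133).
9 ≡ 1 (mod 4), so quadratic reciprocity gives (9/133) = (133/9). Reduce: 133 ≡ 7 (mod 9). Now have -(7/9).
9 ≡ 1 (mod 4), so quadratic reciprocity gives (7/9) = (9/7). Reduce: 9 ≡ 2 (mod 7). Now have -(2/7).
Factor out 2: 2 = 2. Since 7 ≡ 7 (mod 8), (2/7) = +1. Now have -(1/7).
(1/7) = 1. Collecting the sign factors: -1.
The Legendre symbol is -1, so x^2 ≡ 133 (mod 151) has no solution.

no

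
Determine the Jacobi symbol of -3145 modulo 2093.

-1

(-3145 / 2093)
  = (1041 / 2093)    [-3145 ≡ 1041 mod 2093]
  = (2093 / 1041)    [QR: 1041 ≡ 1 mod 4, sign kept]
  = (11 / 1041)    [2093 ≡ 11 mod 1041]
  = (1041 / 11)    [QR: 1041 ≡ 1 mod 4, sign kept]
  = (7 / 11)    [1041 ≡ 7 mod 11]
  = -(11 / 7)    [QR: both ≡ 3 mod 4, sign flips]
  = -(4 / 7)    [11 ≡ 4 mod 7]
  = -(1 / 7)    [7 ≡ 7 mod 8 ⇒ (2 / 7)^2 = +1]
  = -1    [(1 / 7) = 1]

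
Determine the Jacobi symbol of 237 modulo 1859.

237 ≡ 1 (mod 4), so quadratic reciprocity gives (237|1859) = (1859|237). Reduce: 1859 ≡ 200 (mod 237). Now have (200|237).
Factor out 2: 200 = 2^3·25. Since 237 ≡ 5 (mod 8), (2|237) = -1, and (2|237)^3 = -1. Now have -(25|237).
25 ≡ 1 (mod 4), so quadratic reciprocity gives (25|237) = (237|25). Reduce: 237 ≡ 12 (mod 25). Now have -(12|25).
Factor out 2: 12 = 2^2·3. Since 25 ≡ 1 (mod 8), (2|25) = +1, and (2|25)^2 = +1. Now have -(3|25).
25 ≡ 1 (mod 4), so quadratic reciprocity gives (3|25) = (25|3). Reduce: 25 ≡ 1 (mod 3). Now have -(1|3).
(1|3) = 1. Collecting the sign factors: -1.

-1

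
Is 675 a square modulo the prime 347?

yes

(675/347)
  = (328/347)    [675 ≡ 328 mod 347]
  = -(41/347)    [347 ≡ 3 mod 8 ⇒ (2/347)^3 = -1]
  = -(347/41)    [QR: 41 ≡ 1 mod 4, sign kept]
  = -(19/41)    [347 ≡ 19 mod 41]
  = -(41/19)    [QR: 41 ≡ 1 mod 4, sign kept]
  = -(3/19)    [41 ≡ 3 mod 19]
  = (19/3)    [QR: both ≡ 3 mod 4, sign flips]
  = (1/3)    [19 ≡ 1 mod 3]
  = 1    [(1/3) = 1]
(675/347) = 1, and 347 is prime, so 675 is a quadratic residue mod 347.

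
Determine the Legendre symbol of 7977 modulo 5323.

Reduce the numerator: 7977 ≡ 2654 (mod 5323), so (7977/5323) = (2654/5323).
Factor out 2: 2654 = 2·1327. Since 5323 ≡ 3 (mod 8), (2/5323) = -1. Now have -(1327/5323).
Both 1327 ≡ 3 and 5323 ≡ 3 (mod 4), so reciprocity gives (1327/5323) = -(5323/1327). Reduce: 5323 ≡ 15 (mod 1327). Now have (15/1327).
Both 15 ≡ 3 and 1327 ≡ 3 (mod 4), so reciprocity gives (15/1327) = -(1327/15). Reduce: 1327 ≡ 7 (mod 15). Now have -(7/15).
Both 7 ≡ 3 and 15 ≡ 3 (mod 4), so reciprocity gives (7/15) = -(15/7). Reduce: 15 ≡ 1 (mod 7). Now have (1/7).
(1/7) = 1. Collecting the sign factors: 1.

1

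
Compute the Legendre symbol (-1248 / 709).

1

Reduce the numerator: -1248 ≡ 170 (mod 709), so (-1248 / 709) = (170 / 709).
Factor out 2: 170 = 2·85. Since 709 ≡ 5 (mod 8), (2 / 709) = -1. Now have -(85 / 709).
85 ≡ 1 (mod 4), so quadratic reciprocity gives (85 / 709) = (709 / 85). Reduce: 709 ≡ 29 (mod 85). Now have -(29 / 85).
29 ≡ 1 (mod 4), so quadratic reciprocity gives (29 / 85) = (85 / 29). Reduce: 85 ≡ 27 (mod 29). Now have -(27 / 29).
29 ≡ 1 (mod 4), so quadratic reciprocity gives (27 / 29) = (29 / 27). Reduce: 29 ≡ 2 (mod 27). Now have -(2 / 27).
Factor out 2: 2 = 2. Since 27 ≡ 3 (mod 8), (2 / 27) = -1. Now have (1 / 27).
(1 / 27) = 1. Collecting the sign factors: 1.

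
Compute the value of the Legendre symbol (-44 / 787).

(-44 / 787)
  = -(44 / 787)    [787 ≡ 3 mod 4 ⇒ (-1 / 787) = -1]
  = -(11 / 787)    [787 ≡ 3 mod 8 ⇒ (2 / 787)^2 = +1]
  = (787 / 11)    [QR: both ≡ 3 mod 4, sign flips]
  = (6 / 11)    [787 ≡ 6 mod 11]
  = -(3 / 11)    [11 ≡ 3 mod 8 ⇒ (2 / 11) = -1]
  = (11 / 3)    [QR: both ≡ 3 mod 4, sign flips]
  = (2 / 3)    [11 ≡ 2 mod 3]
  = -(1 / 3)    [3 ≡ 3 mod 8 ⇒ (2 / 3) = -1]
  = -1    [(1 / 3) = 1]

-1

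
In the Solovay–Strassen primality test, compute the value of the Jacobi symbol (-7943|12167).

-1

Reduce the numerator: -7943 ≡ 4224 (mod 12167), so (-7943|12167) = (4224|12167).
Factor out 2: 4224 = 2^7·33. Since 12167 ≡ 7 (mod 8), (2|12167) = +1, and (2|12167)^7 = +1. Now have (33|12167).
33 ≡ 1 (mod 4), so quadratic reciprocity gives (33|12167) = (12167|33). Reduce: 12167 ≡ 23 (mod 33). Now have (23|33).
33 ≡ 1 (mod 4), so quadratic reciprocity gives (23|33) = (33|23). Reduce: 33 ≡ 10 (mod 23). Now have (10|23).
Factor out 2: 10 = 2·5. Since 23 ≡ 7 (mod 8), (2|23) = +1. Now have (5|23).
5 ≡ 1 (mod 4), so quadratic reciprocity gives (5|23) = (23|5). Reduce: 23 ≡ 3 (mod 5). Now have (3|5).
5 ≡ 1 (mod 4), so quadratic reciprocity gives (3|5) = (5|3). Reduce: 5 ≡ 2 (mod 3). Now have (2|3).
Factor out 2: 2 = 2. Since 3 ≡ 3 (mod 8), (2|3) = -1. Now have -(1|3).
(1|3) = 1. Collecting the sign factors: -1.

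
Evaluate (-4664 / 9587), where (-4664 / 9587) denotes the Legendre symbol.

(-4664 / 9587)
  = -(4664 / 9587)    [9587 ≡ 3 mod 4 ⇒ (-1 / 9587) = -1]
  = (583 / 9587)    [9587 ≡ 3 mod 8 ⇒ (2 / 9587)^3 = -1]
  = -(9587 / 583)    [QR: both ≡ 3 mod 4, sign flips]
  = -(259 / 583)    [9587 ≡ 259 mod 583]
  = (583 / 259)    [QR: both ≡ 3 mod 4, sign flips]
  = (65 / 259)    [583 ≡ 65 mod 259]
  = (259 / 65)    [QR: 65 ≡ 1 mod 4, sign kept]
  = (64 / 65)    [259 ≡ 64 mod 65]
  = (1 / 65)    [65 ≡ 1 mod 8 ⇒ (2 / 65)^6 = +1]
  = 1    [(1 / 65) = 1]

1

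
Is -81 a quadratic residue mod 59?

(-81/59)
  = -(81/59)    [59 ≡ 3 mod 4 ⇒ (-1/59) = -1]
  = -(22/59)    [81 ≡ 22 mod 59]
  = (11/59)    [59 ≡ 3 mod 8 ⇒ (2/59) = -1]
  = -(59/11)    [QR: both ≡ 3 mod 4, sign flips]
  = -(4/11)    [59 ≡ 4 mod 11]
  = -(1/11)    [11 ≡ 3 mod 8 ⇒ (2/11)^2 = +1]
  = -1    [(1/11) = 1]
(-81/59) = -1, and 59 is prime, so -81 is not a quadratic residue mod 59.

no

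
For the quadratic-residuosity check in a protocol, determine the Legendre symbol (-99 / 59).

(-99 / 59)
  = (19 / 59)    [-99 ≡ 19 mod 59]
  = -(59 / 19)    [QR: both ≡ 3 mod 4, sign flips]
  = -(2 / 19)    [59 ≡ 2 mod 19]
  = (1 / 19)    [19 ≡ 3 mod 8 ⇒ (2 / 19) = -1]
  = 1    [(1 / 19) = 1]

1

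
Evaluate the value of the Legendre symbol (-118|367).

Reduce the numerator: -118 ≡ 249 (mod 367), so (-118|367) = (249|367).
249 ≡ 1 (mod 4), so quadratic reciprocity gives (249|367) = (367|249). Reduce: 367 ≡ 118 (mod 249). Now have (118|249).
Factor out 2: 118 = 2·59. Since 249 ≡ 1 (mod 8), (2|249) = +1. Now have (59|249).
249 ≡ 1 (mod 4), so quadratic reciprocity gives (59|249) = (249|59). Reduce: 249 ≡ 13 (mod 59). Now have (13|59).
13 ≡ 1 (mod 4), so quadratic reciprocity gives (13|59) = (59|13). Reduce: 59 ≡ 7 (mod 13). Now have (7|13).
13 ≡ 1 (mod 4), so quadratic reciprocity gives (7|13) = (13|7). Reduce: 13 ≡ 6 (mod 7). Now have (6|7).
Factor out 2: 6 = 2·3. Since 7 ≡ 7 (mod 8), (2|7) = +1. Now have (3|7).
Both 3 ≡ 3 and 7 ≡ 3 (mod 4), so reciprocity gives (3|7) = -(7|3). Reduce: 7 ≡ 1 (mod 3). Now have -(1|3).
(1|3) = 1. Collecting the sign factors: -1.

-1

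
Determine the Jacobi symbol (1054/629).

0

Reduce the numerator: 1054 ≡ 425 (mod 629), so (1054/629) = (425/629).
425 ≡ 1 (mod 4), so quadratic reciprocity gives (425/629) = (629/425). Reduce: 629 ≡ 204 (mod 425). Now have (204/425).
Factor out 2: 204 = 2^2·51. Since 425 ≡ 1 (mod 8), (2/425) = +1, and (2/425)^2 = +1. Now have (51/425).
425 ≡ 1 (mod 4), so quadratic reciprocity gives (51/425) = (425/51). Reduce: 425 ≡ 17 (mod 51). Now have (17/51).
17 ≡ 1 (mod 4), so quadratic reciprocity gives (17/51) = (51/17). Reduce: 51 ≡ 0 (mod 17). Now have (0/17).
The numerator is now 0 with denominator 17 > 1: the symbol is 0.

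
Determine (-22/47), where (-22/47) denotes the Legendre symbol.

1

Reduce the numerator: -22 ≡ 25 (mod 47), so (-22/47) = (25/47).
25 ≡ 1 (mod 4), so quadratic reciprocity gives (25/47) = (47/25). Reduce: 47 ≡ 22 (mod 25). Now have (22/25).
Factor out 2: 22 = 2·11. Since 25 ≡ 1 (mod 8), (2/25) = +1. Now have (11/25).
25 ≡ 1 (mod 4), so quadratic reciprocity gives (11/25) = (25/11). Reduce: 25 ≡ 3 (mod 11). Now have (3/11).
Both 3 ≡ 3 and 11 ≡ 3 (mod 4), so reciprocity gives (3/11) = -(11/3). Reduce: 11 ≡ 2 (mod 3). Now have -(2/3).
Factor out 2: 2 = 2. Since 3 ≡ 3 (mod 8), (2/3) = -1. Now have (1/3).
(1/3) = 1. Collecting the sign factors: 1.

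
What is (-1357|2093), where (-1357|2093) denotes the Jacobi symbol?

0

Reduce the numerator: -1357 ≡ 736 (mod 2093), so (-1357|2093) = (736|2093).
Factor out 2: 736 = 2^5·23. Since 2093 ≡ 5 (mod 8), (2|2093) = -1, and (2|2093)^5 = -1. Now have -(23|2093).
2093 ≡ 1 (mod 4), so quadratic reciprocity gives (23|2093) = (2093|23). Reduce: 2093 ≡ 0 (mod 23). Now have -(0|23).
The numerator is now 0 with denominator 23 > 1: the symbol is 0.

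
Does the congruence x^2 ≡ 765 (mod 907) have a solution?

yes

765 ≡ 1 (mod 4), so quadratic reciprocity gives (765|907) = (907|765). Reduce: 907 ≡ 142 (mod 765). Now have (142|765).
Factor out 2: 142 = 2·71. Since 765 ≡ 5 (mod 8), (2|765) = -1. Now have -(71|765).
765 ≡ 1 (mod 4), so quadratic reciprocity gives (71|765) = (765|71). Reduce: 765 ≡ 55 (mod 71). Now have -(55|71).
Both 55 ≡ 3 and 71 ≡ 3 (mod 4), so reciprocity gives (55|71) = -(71|55). Reduce: 71 ≡ 16 (mod 55). Now have (16|55).
Factor out 2: 16 = 2^4. Since 55 ≡ 7 (mod 8), (2|55) = +1, and (2|55)^4 = +1. Now have (1|55).
(1|55) = 1. Collecting the sign factors: 1.
(765|907) = 1, and 907 is prime, so 765 is a quadratic residue mod 907.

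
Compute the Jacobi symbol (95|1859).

(95|1859)
  = -(1859|95)    [QR: both ≡ 3 mod 4, sign flips]
  = -(54|95)    [1859 ≡ 54 mod 95]
  = -(27|95)    [95 ≡ 7 mod 8 ⇒ (2|95) = +1]
  = (95|27)    [QR: both ≡ 3 mod 4, sign flips]
  = (14|27)    [95 ≡ 14 mod 27]
  = -(7|27)    [27 ≡ 3 mod 8 ⇒ (2|27) = -1]
  = (27|7)    [QR: both ≡ 3 mod 4, sign flips]
  = (6|7)    [27 ≡ 6 mod 7]
  = (3|7)    [7 ≡ 7 mod 8 ⇒ (2|7) = +1]
  = -(7|3)    [QR: both ≡ 3 mod 4, sign flips]
  = -(1|3)    [7 ≡ 1 mod 3]
  = -1    [(1|3) = 1]

-1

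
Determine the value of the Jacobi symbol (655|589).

Reduce the numerator: 655 ≡ 66 (mod 589), so (655|589) = (66|589).
Factor out 2: 66 = 2·33. Since 589 ≡ 5 (mod 8), (2|589) = -1. Now have -(33|589).
33 ≡ 1 (mod 4), so quadratic reciprocity gives (33|589) = (589|33). Reduce: 589 ≡ 28 (mod 33). Now have -(28|33).
Factor out 2: 28 = 2^2·7. Since 33 ≡ 1 (mod 8), (2|33) = +1, and (2|33)^2 = +1. Now have -(7|33).
33 ≡ 1 (mod 4), so quadratic reciprocity gives (7|33) = (33|7). Reduce: 33 ≡ 5 (mod 7). Now have -(5|7).
5 ≡ 1 (mod 4), so quadratic reciprocity gives (5|7) = (7|5). Reduce: 7 ≡ 2 (mod 5). Now have -(2|5).
Factor out 2: 2 = 2. Since 5 ≡ 5 (mod 8), (2|5) = -1. Now have (1|5).
(1|5) = 1. Collecting the sign factors: 1.

1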